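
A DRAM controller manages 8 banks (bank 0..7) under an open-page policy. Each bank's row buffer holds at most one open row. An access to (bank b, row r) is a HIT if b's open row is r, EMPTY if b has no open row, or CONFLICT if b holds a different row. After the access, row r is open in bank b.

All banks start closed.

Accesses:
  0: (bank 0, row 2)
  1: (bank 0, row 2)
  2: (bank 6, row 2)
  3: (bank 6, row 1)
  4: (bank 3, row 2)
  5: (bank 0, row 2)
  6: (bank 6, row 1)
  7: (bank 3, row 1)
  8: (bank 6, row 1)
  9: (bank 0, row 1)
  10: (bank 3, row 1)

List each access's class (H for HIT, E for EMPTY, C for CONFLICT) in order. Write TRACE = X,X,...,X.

TRACE = E,H,E,C,E,H,H,C,H,C,H

#0 (0,2) E
#1 (0,2) H  (was 2)
#2 (6,2) E
#3 (6,1) C  (was 2)
#4 (3,2) E
#5 (0,2) H  (was 2)
#6 (6,1) H  (was 1)
#7 (3,1) C  (was 2)
#8 (6,1) H  (was 1)
#9 (0,1) C  (was 2)
#10 (3,1) H  (was 1)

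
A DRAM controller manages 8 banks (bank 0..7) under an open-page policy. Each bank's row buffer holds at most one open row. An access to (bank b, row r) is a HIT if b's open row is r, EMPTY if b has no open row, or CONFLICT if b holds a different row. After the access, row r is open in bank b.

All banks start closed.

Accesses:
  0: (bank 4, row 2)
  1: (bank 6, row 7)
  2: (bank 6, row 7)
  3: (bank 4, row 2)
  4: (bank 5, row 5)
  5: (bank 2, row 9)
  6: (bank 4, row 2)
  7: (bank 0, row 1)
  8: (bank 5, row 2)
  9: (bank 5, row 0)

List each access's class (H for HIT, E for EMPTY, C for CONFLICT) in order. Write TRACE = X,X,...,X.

TRACE = E,E,H,H,E,E,H,E,C,C

#0 (4,2) E
#1 (6,7) E
#2 (6,7) H  (was 7)
#3 (4,2) H  (was 2)
#4 (5,5) E
#5 (2,9) E
#6 (4,2) H  (was 2)
#7 (0,1) E
#8 (5,2) C  (was 5)
#9 (5,0) C  (was 2)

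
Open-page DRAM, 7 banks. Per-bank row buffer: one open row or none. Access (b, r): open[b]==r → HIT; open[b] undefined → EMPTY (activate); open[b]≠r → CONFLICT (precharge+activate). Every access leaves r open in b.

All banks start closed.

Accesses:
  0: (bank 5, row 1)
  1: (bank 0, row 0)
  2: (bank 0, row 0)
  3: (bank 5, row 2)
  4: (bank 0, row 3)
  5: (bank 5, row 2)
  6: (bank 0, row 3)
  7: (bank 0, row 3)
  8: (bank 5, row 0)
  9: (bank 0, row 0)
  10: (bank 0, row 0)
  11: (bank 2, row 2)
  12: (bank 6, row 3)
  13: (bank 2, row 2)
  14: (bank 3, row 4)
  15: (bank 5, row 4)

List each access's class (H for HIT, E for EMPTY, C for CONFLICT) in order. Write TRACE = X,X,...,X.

step 0: bank5 None->1 [EMPTY]
step 1: bank0 None->0 [EMPTY]
step 2: bank0 0->0 [HIT]
step 3: bank5 1->2 [CONFLICT]
step 4: bank0 0->3 [CONFLICT]
step 5: bank5 2->2 [HIT]
step 6: bank0 3->3 [HIT]
step 7: bank0 3->3 [HIT]
step 8: bank5 2->0 [CONFLICT]
step 9: bank0 3->0 [CONFLICT]
step 10: bank0 0->0 [HIT]
step 11: bank2 None->2 [EMPTY]
step 12: bank6 None->3 [EMPTY]
step 13: bank2 2->2 [HIT]
step 14: bank3 None->4 [EMPTY]
step 15: bank5 0->4 [CONFLICT]

TRACE = E,E,H,C,C,H,H,H,C,C,H,E,E,H,E,C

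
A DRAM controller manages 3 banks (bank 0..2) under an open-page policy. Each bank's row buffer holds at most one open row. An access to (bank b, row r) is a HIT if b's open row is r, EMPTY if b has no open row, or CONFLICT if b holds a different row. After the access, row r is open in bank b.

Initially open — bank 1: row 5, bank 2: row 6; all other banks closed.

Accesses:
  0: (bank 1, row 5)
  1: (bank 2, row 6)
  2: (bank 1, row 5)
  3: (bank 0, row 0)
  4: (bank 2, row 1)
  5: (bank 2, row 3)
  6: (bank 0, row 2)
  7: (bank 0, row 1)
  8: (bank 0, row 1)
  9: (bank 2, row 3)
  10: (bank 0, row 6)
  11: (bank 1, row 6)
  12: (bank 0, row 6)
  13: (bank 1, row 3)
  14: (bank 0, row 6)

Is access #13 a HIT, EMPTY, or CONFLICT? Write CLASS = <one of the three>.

step 0: bank1 5->5 [HIT]
step 1: bank2 6->6 [HIT]
step 2: bank1 5->5 [HIT]
step 3: bank0 None->0 [EMPTY]
step 4: bank2 6->1 [CONFLICT]
step 5: bank2 1->3 [CONFLICT]
step 6: bank0 0->2 [CONFLICT]
step 7: bank0 2->1 [CONFLICT]
step 8: bank0 1->1 [HIT]
step 9: bank2 3->3 [HIT]
step 10: bank0 1->6 [CONFLICT]
step 11: bank1 5->6 [CONFLICT]
step 12: bank0 6->6 [HIT]
step 13: bank1 6->3 [CONFLICT]
step 14: bank0 6->6 [HIT]

CLASS = CONFLICT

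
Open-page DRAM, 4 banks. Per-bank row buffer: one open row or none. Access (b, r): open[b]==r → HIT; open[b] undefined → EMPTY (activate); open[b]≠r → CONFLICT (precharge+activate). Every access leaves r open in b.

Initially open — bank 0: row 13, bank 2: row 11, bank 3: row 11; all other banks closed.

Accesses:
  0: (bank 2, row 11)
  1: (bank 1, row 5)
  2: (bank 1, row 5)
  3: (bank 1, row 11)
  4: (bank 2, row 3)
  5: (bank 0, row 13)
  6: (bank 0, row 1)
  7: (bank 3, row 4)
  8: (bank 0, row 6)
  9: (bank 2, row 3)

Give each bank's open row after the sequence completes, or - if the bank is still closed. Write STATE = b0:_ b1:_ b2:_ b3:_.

STATE = b0:6 b1:11 b2:3 b3:4

  [0] b2 r11: had r11 ⇒ H
  [1] b1 r5: no row ⇒ E
  [2] b1 r5: had r5 ⇒ H
  [3] b1 r11: had r5 ⇒ C
  [4] b2 r3: had r11 ⇒ C
  [5] b0 r13: had r13 ⇒ H
  [6] b0 r1: had r13 ⇒ C
  [7] b3 r4: had r11 ⇒ C
  [8] b0 r6: had r1 ⇒ C
  [9] b2 r3: had r3 ⇒ H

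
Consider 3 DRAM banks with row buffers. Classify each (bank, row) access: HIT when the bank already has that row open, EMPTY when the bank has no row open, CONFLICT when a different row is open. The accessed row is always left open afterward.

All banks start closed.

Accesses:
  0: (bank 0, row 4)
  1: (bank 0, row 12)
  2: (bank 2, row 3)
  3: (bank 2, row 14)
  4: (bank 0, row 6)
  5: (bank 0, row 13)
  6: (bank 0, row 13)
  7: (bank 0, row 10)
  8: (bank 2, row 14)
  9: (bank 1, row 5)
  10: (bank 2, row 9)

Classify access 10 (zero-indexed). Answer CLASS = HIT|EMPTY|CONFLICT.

CLASS = CONFLICT

step 0: bank0 None->4 [EMPTY]
step 1: bank0 4->12 [CONFLICT]
step 2: bank2 None->3 [EMPTY]
step 3: bank2 3->14 [CONFLICT]
step 4: bank0 12->6 [CONFLICT]
step 5: bank0 6->13 [CONFLICT]
step 6: bank0 13->13 [HIT]
step 7: bank0 13->10 [CONFLICT]
step 8: bank2 14->14 [HIT]
step 9: bank1 None->5 [EMPTY]
step 10: bank2 14->9 [CONFLICT]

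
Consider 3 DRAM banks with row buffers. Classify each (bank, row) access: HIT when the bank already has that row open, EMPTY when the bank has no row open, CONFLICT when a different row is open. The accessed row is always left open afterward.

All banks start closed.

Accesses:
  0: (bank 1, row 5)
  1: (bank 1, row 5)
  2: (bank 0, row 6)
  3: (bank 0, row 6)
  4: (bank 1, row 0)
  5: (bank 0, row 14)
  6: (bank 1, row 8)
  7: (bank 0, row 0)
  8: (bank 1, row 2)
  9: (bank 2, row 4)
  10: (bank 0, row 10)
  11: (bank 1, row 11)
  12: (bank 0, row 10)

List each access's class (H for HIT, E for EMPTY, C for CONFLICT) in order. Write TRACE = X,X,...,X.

0: bank 1 row 5 — prev None → EMPTY
1: bank 1 row 5 — prev 5 → HIT
2: bank 0 row 6 — prev None → EMPTY
3: bank 0 row 6 — prev 6 → HIT
4: bank 1 row 0 — prev 5 → CONFLICT
5: bank 0 row 14 — prev 6 → CONFLICT
6: bank 1 row 8 — prev 0 → CONFLICT
7: bank 0 row 0 — prev 14 → CONFLICT
8: bank 1 row 2 — prev 8 → CONFLICT
9: bank 2 row 4 — prev None → EMPTY
10: bank 0 row 10 — prev 0 → CONFLICT
11: bank 1 row 11 — prev 2 → CONFLICT
12: bank 0 row 10 — prev 10 → HIT

TRACE = E,H,E,H,C,C,C,C,C,E,C,C,H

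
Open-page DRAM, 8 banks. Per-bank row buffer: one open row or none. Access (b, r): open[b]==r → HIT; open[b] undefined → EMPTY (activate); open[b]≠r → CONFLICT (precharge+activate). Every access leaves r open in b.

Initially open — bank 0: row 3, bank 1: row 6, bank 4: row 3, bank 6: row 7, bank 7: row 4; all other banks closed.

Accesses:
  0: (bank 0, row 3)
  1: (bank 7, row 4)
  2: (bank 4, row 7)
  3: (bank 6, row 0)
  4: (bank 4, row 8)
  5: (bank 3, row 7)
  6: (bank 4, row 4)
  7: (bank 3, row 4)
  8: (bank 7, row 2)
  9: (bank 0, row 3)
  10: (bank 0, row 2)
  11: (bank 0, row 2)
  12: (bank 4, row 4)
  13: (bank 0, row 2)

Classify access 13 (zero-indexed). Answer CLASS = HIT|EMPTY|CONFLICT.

0: bank 0 row 3 — prev 3 → HIT
1: bank 7 row 4 — prev 4 → HIT
2: bank 4 row 7 — prev 3 → CONFLICT
3: bank 6 row 0 — prev 7 → CONFLICT
4: bank 4 row 8 — prev 7 → CONFLICT
5: bank 3 row 7 — prev None → EMPTY
6: bank 4 row 4 — prev 8 → CONFLICT
7: bank 3 row 4 — prev 7 → CONFLICT
8: bank 7 row 2 — prev 4 → CONFLICT
9: bank 0 row 3 — prev 3 → HIT
10: bank 0 row 2 — prev 3 → CONFLICT
11: bank 0 row 2 — prev 2 → HIT
12: bank 4 row 4 — prev 4 → HIT
13: bank 0 row 2 — prev 2 → HIT

CLASS = HIT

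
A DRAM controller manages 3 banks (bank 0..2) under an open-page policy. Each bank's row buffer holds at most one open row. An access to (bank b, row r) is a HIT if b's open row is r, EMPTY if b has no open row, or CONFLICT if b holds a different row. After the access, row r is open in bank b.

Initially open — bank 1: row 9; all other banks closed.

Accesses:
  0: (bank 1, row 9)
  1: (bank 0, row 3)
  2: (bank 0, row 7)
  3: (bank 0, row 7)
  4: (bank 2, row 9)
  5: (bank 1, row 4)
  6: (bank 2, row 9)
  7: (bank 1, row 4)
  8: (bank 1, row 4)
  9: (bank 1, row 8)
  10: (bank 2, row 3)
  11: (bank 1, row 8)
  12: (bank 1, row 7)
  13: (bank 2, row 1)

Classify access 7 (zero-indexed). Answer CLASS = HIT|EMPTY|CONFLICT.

CLASS = HIT

step 0: bank1 9->9 [HIT]
step 1: bank0 None->3 [EMPTY]
step 2: bank0 3->7 [CONFLICT]
step 3: bank0 7->7 [HIT]
step 4: bank2 None->9 [EMPTY]
step 5: bank1 9->4 [CONFLICT]
step 6: bank2 9->9 [HIT]
step 7: bank1 4->4 [HIT]
step 8: bank1 4->4 [HIT]
step 9: bank1 4->8 [CONFLICT]
step 10: bank2 9->3 [CONFLICT]
step 11: bank1 8->8 [HIT]
step 12: bank1 8->7 [CONFLICT]
step 13: bank2 3->1 [CONFLICT]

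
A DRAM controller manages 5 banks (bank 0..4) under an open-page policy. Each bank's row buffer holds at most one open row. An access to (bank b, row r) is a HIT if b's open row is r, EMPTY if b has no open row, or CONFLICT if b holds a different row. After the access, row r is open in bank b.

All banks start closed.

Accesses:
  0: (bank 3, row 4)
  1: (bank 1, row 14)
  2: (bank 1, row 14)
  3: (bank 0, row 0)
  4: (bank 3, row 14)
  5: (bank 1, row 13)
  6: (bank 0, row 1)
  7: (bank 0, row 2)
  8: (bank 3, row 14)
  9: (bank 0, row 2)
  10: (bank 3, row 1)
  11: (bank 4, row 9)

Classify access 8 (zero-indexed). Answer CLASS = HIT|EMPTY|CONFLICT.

CLASS = HIT

0: bank 3 row 4 — prev None → EMPTY
1: bank 1 row 14 — prev None → EMPTY
2: bank 1 row 14 — prev 14 → HIT
3: bank 0 row 0 — prev None → EMPTY
4: bank 3 row 14 — prev 4 → CONFLICT
5: bank 1 row 13 — prev 14 → CONFLICT
6: bank 0 row 1 — prev 0 → CONFLICT
7: bank 0 row 2 — prev 1 → CONFLICT
8: bank 3 row 14 — prev 14 → HIT
9: bank 0 row 2 — prev 2 → HIT
10: bank 3 row 1 — prev 14 → CONFLICT
11: bank 4 row 9 — prev None → EMPTY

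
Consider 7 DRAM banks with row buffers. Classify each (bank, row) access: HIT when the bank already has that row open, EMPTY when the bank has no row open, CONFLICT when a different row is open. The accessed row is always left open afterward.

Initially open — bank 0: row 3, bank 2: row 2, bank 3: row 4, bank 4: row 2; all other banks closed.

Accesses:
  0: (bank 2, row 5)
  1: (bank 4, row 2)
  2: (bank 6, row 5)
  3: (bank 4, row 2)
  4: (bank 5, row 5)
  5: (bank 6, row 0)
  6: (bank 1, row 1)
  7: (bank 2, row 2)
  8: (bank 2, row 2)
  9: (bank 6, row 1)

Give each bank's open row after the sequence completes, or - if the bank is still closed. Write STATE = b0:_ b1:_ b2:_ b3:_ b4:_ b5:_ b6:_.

step 0: bank2 2->5 [CONFLICT]
step 1: bank4 2->2 [HIT]
step 2: bank6 None->5 [EMPTY]
step 3: bank4 2->2 [HIT]
step 4: bank5 None->5 [EMPTY]
step 5: bank6 5->0 [CONFLICT]
step 6: bank1 None->1 [EMPTY]
step 7: bank2 5->2 [CONFLICT]
step 8: bank2 2->2 [HIT]
step 9: bank6 0->1 [CONFLICT]

STATE = b0:3 b1:1 b2:2 b3:4 b4:2 b5:5 b6:1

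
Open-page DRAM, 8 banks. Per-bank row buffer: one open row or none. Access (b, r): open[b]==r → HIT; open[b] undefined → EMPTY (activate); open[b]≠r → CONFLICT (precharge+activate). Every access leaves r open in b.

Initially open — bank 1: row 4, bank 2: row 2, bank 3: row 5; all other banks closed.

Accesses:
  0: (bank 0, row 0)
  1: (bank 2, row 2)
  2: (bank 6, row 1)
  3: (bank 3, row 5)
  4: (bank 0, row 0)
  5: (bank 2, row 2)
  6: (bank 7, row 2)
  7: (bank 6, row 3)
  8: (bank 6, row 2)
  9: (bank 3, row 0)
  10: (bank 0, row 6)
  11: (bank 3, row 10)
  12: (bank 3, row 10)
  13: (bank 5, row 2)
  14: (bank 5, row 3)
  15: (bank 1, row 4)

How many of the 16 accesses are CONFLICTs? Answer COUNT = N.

step 0: bank0 None->0 [EMPTY]
step 1: bank2 2->2 [HIT]
step 2: bank6 None->1 [EMPTY]
step 3: bank3 5->5 [HIT]
step 4: bank0 0->0 [HIT]
step 5: bank2 2->2 [HIT]
step 6: bank7 None->2 [EMPTY]
step 7: bank6 1->3 [CONFLICT]
step 8: bank6 3->2 [CONFLICT]
step 9: bank3 5->0 [CONFLICT]
step 10: bank0 0->6 [CONFLICT]
step 11: bank3 0->10 [CONFLICT]
step 12: bank3 10->10 [HIT]
step 13: bank5 None->2 [EMPTY]
step 14: bank5 2->3 [CONFLICT]
step 15: bank1 4->4 [HIT]

COUNT = 6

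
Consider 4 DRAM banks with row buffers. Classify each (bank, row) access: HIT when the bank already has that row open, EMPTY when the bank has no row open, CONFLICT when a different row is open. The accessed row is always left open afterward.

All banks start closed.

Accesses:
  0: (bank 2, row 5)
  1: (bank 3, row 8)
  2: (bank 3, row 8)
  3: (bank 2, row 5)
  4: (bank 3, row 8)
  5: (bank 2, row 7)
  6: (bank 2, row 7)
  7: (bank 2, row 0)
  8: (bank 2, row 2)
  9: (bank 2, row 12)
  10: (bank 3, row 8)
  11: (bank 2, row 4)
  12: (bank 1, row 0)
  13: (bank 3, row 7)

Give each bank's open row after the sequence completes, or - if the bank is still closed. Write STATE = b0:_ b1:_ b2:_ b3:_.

STATE = b0:- b1:0 b2:4 b3:7

  [0] b2 r5: no row ⇒ E
  [1] b3 r8: no row ⇒ E
  [2] b3 r8: had r8 ⇒ H
  [3] b2 r5: had r5 ⇒ H
  [4] b3 r8: had r8 ⇒ H
  [5] b2 r7: had r5 ⇒ C
  [6] b2 r7: had r7 ⇒ H
  [7] b2 r0: had r7 ⇒ C
  [8] b2 r2: had r0 ⇒ C
  [9] b2 r12: had r2 ⇒ C
  [10] b3 r8: had r8 ⇒ H
  [11] b2 r4: had r12 ⇒ C
  [12] b1 r0: no row ⇒ E
  [13] b3 r7: had r8 ⇒ C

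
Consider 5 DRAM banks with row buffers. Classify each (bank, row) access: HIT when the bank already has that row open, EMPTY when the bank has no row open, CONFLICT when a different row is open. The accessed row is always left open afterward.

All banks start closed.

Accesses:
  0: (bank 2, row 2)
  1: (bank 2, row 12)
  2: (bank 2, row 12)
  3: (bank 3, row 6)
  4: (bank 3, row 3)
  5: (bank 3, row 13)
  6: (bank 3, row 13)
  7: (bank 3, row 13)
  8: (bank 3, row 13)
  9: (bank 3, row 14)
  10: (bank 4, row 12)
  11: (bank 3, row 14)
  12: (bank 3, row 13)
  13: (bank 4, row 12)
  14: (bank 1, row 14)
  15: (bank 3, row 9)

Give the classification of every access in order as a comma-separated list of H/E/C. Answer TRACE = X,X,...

TRACE = E,C,H,E,C,C,H,H,H,C,E,H,C,H,E,C

#0 (2,2) E
#1 (2,12) C  (was 2)
#2 (2,12) H  (was 12)
#3 (3,6) E
#4 (3,3) C  (was 6)
#5 (3,13) C  (was 3)
#6 (3,13) H  (was 13)
#7 (3,13) H  (was 13)
#8 (3,13) H  (was 13)
#9 (3,14) C  (was 13)
#10 (4,12) E
#11 (3,14) H  (was 14)
#12 (3,13) C  (was 14)
#13 (4,12) H  (was 12)
#14 (1,14) E
#15 (3,9) C  (was 13)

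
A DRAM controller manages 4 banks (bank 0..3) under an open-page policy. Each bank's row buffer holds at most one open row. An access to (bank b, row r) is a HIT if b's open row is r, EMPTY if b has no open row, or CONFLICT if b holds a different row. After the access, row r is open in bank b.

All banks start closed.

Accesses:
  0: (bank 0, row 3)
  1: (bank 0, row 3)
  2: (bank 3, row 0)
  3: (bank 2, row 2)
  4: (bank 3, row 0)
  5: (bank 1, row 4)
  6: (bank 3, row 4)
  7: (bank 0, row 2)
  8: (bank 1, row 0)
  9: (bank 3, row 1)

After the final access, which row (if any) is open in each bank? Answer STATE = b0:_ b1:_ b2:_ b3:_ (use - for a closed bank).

STATE = b0:2 b1:0 b2:2 b3:1

0: bank 0 row 3 — prev None → EMPTY
1: bank 0 row 3 — prev 3 → HIT
2: bank 3 row 0 — prev None → EMPTY
3: bank 2 row 2 — prev None → EMPTY
4: bank 3 row 0 — prev 0 → HIT
5: bank 1 row 4 — prev None → EMPTY
6: bank 3 row 4 — prev 0 → CONFLICT
7: bank 0 row 2 — prev 3 → CONFLICT
8: bank 1 row 0 — prev 4 → CONFLICT
9: bank 3 row 1 — prev 4 → CONFLICT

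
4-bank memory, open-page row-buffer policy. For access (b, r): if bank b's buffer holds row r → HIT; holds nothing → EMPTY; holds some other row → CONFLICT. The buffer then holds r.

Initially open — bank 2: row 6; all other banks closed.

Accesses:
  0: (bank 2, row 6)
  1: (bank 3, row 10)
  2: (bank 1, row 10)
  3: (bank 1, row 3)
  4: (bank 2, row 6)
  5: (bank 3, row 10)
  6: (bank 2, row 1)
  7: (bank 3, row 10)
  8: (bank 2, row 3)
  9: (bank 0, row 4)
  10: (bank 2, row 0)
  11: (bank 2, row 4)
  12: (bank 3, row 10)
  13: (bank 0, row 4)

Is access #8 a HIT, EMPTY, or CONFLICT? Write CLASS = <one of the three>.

CLASS = CONFLICT

  [0] b2 r6: had r6 ⇒ H
  [1] b3 r10: no row ⇒ E
  [2] b1 r10: no row ⇒ E
  [3] b1 r3: had r10 ⇒ C
  [4] b2 r6: had r6 ⇒ H
  [5] b3 r10: had r10 ⇒ H
  [6] b2 r1: had r6 ⇒ C
  [7] b3 r10: had r10 ⇒ H
  [8] b2 r3: had r1 ⇒ C
  [9] b0 r4: no row ⇒ E
  [10] b2 r0: had r3 ⇒ C
  [11] b2 r4: had r0 ⇒ C
  [12] b3 r10: had r10 ⇒ H
  [13] b0 r4: had r4 ⇒ H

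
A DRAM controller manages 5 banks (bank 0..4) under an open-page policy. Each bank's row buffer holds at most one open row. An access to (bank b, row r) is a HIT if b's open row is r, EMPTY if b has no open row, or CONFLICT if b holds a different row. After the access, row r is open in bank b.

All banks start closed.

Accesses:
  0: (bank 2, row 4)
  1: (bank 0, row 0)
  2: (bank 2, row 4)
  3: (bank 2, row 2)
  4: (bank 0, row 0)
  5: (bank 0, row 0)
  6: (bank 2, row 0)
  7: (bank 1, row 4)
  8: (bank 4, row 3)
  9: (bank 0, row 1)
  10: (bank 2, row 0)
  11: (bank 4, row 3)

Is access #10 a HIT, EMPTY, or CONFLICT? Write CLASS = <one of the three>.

  [0] b2 r4: no row ⇒ E
  [1] b0 r0: no row ⇒ E
  [2] b2 r4: had r4 ⇒ H
  [3] b2 r2: had r4 ⇒ C
  [4] b0 r0: had r0 ⇒ H
  [5] b0 r0: had r0 ⇒ H
  [6] b2 r0: had r2 ⇒ C
  [7] b1 r4: no row ⇒ E
  [8] b4 r3: no row ⇒ E
  [9] b0 r1: had r0 ⇒ C
  [10] b2 r0: had r0 ⇒ H
  [11] b4 r3: had r3 ⇒ H

CLASS = HIT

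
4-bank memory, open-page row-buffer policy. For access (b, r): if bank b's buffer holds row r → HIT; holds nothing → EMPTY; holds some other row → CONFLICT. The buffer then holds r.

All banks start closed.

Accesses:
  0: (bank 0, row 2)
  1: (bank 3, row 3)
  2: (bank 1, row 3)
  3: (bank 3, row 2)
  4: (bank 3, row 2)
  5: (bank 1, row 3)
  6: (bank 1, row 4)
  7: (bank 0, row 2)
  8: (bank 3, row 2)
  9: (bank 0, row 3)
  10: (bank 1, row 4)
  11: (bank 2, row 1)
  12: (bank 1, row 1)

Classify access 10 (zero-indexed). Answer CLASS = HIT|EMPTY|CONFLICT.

step 0: bank0 None->2 [EMPTY]
step 1: bank3 None->3 [EMPTY]
step 2: bank1 None->3 [EMPTY]
step 3: bank3 3->2 [CONFLICT]
step 4: bank3 2->2 [HIT]
step 5: bank1 3->3 [HIT]
step 6: bank1 3->4 [CONFLICT]
step 7: bank0 2->2 [HIT]
step 8: bank3 2->2 [HIT]
step 9: bank0 2->3 [CONFLICT]
step 10: bank1 4->4 [HIT]
step 11: bank2 None->1 [EMPTY]
step 12: bank1 4->1 [CONFLICT]

CLASS = HIT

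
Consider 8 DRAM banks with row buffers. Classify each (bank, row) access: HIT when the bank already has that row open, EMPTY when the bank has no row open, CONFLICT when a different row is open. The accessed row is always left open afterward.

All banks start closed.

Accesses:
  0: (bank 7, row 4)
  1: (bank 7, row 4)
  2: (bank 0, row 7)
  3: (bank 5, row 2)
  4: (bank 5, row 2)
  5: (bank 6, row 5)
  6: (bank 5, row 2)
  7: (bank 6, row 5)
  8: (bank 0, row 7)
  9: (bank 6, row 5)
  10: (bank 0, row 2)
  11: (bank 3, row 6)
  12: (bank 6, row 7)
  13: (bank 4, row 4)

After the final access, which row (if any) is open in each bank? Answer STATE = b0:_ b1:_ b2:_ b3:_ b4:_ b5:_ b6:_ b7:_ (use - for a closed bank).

STATE = b0:2 b1:- b2:- b3:6 b4:4 b5:2 b6:7 b7:4

#0 (7,4) E
#1 (7,4) H  (was 4)
#2 (0,7) E
#3 (5,2) E
#4 (5,2) H  (was 2)
#5 (6,5) E
#6 (5,2) H  (was 2)
#7 (6,5) H  (was 5)
#8 (0,7) H  (was 7)
#9 (6,5) H  (was 5)
#10 (0,2) C  (was 7)
#11 (3,6) E
#12 (6,7) C  (was 5)
#13 (4,4) E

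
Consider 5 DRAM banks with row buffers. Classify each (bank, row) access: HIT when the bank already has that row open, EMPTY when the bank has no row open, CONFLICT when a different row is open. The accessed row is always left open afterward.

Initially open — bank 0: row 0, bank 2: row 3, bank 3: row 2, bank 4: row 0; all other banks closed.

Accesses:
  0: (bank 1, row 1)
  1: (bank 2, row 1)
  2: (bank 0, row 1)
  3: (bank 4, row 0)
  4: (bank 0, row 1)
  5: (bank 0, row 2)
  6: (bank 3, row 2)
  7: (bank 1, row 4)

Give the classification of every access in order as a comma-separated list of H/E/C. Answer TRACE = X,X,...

step 0: bank1 None->1 [EMPTY]
step 1: bank2 3->1 [CONFLICT]
step 2: bank0 0->1 [CONFLICT]
step 3: bank4 0->0 [HIT]
step 4: bank0 1->1 [HIT]
step 5: bank0 1->2 [CONFLICT]
step 6: bank3 2->2 [HIT]
step 7: bank1 1->4 [CONFLICT]

TRACE = E,C,C,H,H,C,H,C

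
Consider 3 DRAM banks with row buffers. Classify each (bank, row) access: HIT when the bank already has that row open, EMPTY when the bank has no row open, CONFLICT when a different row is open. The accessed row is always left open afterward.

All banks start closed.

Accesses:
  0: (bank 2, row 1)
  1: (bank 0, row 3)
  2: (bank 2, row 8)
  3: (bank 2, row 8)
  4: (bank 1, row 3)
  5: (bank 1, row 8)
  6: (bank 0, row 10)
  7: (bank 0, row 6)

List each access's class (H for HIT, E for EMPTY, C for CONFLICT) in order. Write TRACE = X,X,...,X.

TRACE = E,E,C,H,E,C,C,C

  [0] b2 r1: no row ⇒ E
  [1] b0 r3: no row ⇒ E
  [2] b2 r8: had r1 ⇒ C
  [3] b2 r8: had r8 ⇒ H
  [4] b1 r3: no row ⇒ E
  [5] b1 r8: had r3 ⇒ C
  [6] b0 r10: had r3 ⇒ C
  [7] b0 r6: had r10 ⇒ C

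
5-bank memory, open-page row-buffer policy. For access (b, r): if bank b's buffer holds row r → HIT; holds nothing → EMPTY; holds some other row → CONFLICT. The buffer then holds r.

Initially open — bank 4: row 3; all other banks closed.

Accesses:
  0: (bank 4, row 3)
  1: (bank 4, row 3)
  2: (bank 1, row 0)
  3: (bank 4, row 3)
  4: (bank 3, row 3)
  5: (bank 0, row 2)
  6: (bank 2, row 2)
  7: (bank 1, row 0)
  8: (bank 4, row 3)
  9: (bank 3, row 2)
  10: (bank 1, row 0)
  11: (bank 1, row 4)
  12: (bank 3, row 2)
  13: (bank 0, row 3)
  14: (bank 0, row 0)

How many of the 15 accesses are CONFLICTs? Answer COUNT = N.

step 0: bank4 3->3 [HIT]
step 1: bank4 3->3 [HIT]
step 2: bank1 None->0 [EMPTY]
step 3: bank4 3->3 [HIT]
step 4: bank3 None->3 [EMPTY]
step 5: bank0 None->2 [EMPTY]
step 6: bank2 None->2 [EMPTY]
step 7: bank1 0->0 [HIT]
step 8: bank4 3->3 [HIT]
step 9: bank3 3->2 [CONFLICT]
step 10: bank1 0->0 [HIT]
step 11: bank1 0->4 [CONFLICT]
step 12: bank3 2->2 [HIT]
step 13: bank0 2->3 [CONFLICT]
step 14: bank0 3->0 [CONFLICT]

COUNT = 4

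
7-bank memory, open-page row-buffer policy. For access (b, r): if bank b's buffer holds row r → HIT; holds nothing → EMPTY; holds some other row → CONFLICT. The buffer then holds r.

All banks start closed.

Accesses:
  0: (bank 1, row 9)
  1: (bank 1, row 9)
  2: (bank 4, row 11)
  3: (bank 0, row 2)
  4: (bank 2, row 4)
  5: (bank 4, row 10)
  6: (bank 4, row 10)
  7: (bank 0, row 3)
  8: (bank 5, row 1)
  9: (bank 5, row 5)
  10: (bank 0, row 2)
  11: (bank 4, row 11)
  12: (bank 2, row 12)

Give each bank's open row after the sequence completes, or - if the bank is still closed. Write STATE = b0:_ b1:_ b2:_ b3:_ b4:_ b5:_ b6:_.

STATE = b0:2 b1:9 b2:12 b3:- b4:11 b5:5 b6:-

#0 (1,9) E
#1 (1,9) H  (was 9)
#2 (4,11) E
#3 (0,2) E
#4 (2,4) E
#5 (4,10) C  (was 11)
#6 (4,10) H  (was 10)
#7 (0,3) C  (was 2)
#8 (5,1) E
#9 (5,5) C  (was 1)
#10 (0,2) C  (was 3)
#11 (4,11) C  (was 10)
#12 (2,12) C  (was 4)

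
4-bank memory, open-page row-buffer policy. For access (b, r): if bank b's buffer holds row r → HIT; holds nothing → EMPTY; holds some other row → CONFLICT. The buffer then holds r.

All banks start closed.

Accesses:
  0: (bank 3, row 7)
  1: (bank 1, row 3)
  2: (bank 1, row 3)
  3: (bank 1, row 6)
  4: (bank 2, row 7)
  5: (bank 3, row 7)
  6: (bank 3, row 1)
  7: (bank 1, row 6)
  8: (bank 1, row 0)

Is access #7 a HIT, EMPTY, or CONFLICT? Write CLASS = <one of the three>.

CLASS = HIT

0: bank 3 row 7 — prev None → EMPTY
1: bank 1 row 3 — prev None → EMPTY
2: bank 1 row 3 — prev 3 → HIT
3: bank 1 row 6 — prev 3 → CONFLICT
4: bank 2 row 7 — prev None → EMPTY
5: bank 3 row 7 — prev 7 → HIT
6: bank 3 row 1 — prev 7 → CONFLICT
7: bank 1 row 6 — prev 6 → HIT
8: bank 1 row 0 — prev 6 → CONFLICT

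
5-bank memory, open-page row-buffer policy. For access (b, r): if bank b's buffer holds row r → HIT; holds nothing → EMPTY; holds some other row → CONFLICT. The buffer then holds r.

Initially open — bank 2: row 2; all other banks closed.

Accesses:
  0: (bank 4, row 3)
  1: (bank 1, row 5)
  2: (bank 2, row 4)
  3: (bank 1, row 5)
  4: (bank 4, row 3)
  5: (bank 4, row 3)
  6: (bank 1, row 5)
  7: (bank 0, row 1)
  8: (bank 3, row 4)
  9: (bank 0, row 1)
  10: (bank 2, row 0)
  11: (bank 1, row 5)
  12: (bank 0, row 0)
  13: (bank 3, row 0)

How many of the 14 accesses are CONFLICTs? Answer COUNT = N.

COUNT = 4

step 0: bank4 None->3 [EMPTY]
step 1: bank1 None->5 [EMPTY]
step 2: bank2 2->4 [CONFLICT]
step 3: bank1 5->5 [HIT]
step 4: bank4 3->3 [HIT]
step 5: bank4 3->3 [HIT]
step 6: bank1 5->5 [HIT]
step 7: bank0 None->1 [EMPTY]
step 8: bank3 None->4 [EMPTY]
step 9: bank0 1->1 [HIT]
step 10: bank2 4->0 [CONFLICT]
step 11: bank1 5->5 [HIT]
step 12: bank0 1->0 [CONFLICT]
step 13: bank3 4->0 [CONFLICT]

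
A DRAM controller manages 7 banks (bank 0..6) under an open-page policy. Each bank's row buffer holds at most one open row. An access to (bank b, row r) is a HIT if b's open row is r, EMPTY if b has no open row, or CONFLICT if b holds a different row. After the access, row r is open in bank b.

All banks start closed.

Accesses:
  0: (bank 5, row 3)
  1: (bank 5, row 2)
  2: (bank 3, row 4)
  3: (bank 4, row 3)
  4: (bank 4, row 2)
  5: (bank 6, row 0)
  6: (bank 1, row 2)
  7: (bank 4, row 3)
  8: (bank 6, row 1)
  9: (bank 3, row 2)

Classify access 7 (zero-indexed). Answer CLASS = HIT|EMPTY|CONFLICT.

CLASS = CONFLICT

#0 (5,3) E
#1 (5,2) C  (was 3)
#2 (3,4) E
#3 (4,3) E
#4 (4,2) C  (was 3)
#5 (6,0) E
#6 (1,2) E
#7 (4,3) C  (was 2)
#8 (6,1) C  (was 0)
#9 (3,2) C  (was 4)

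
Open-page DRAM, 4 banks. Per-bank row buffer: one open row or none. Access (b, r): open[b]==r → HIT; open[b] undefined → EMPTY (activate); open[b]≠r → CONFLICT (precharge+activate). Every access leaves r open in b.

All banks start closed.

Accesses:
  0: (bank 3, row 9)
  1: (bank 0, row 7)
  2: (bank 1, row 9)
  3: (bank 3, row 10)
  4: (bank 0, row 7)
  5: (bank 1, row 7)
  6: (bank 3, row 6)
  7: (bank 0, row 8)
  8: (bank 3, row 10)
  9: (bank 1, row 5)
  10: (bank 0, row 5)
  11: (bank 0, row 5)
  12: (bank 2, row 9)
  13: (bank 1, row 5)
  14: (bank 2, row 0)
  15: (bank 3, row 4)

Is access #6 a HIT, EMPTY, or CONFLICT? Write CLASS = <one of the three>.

CLASS = CONFLICT

  [0] b3 r9: no row ⇒ E
  [1] b0 r7: no row ⇒ E
  [2] b1 r9: no row ⇒ E
  [3] b3 r10: had r9 ⇒ C
  [4] b0 r7: had r7 ⇒ H
  [5] b1 r7: had r9 ⇒ C
  [6] b3 r6: had r10 ⇒ C
  [7] b0 r8: had r7 ⇒ C
  [8] b3 r10: had r6 ⇒ C
  [9] b1 r5: had r7 ⇒ C
  [10] b0 r5: had r8 ⇒ C
  [11] b0 r5: had r5 ⇒ H
  [12] b2 r9: no row ⇒ E
  [13] b1 r5: had r5 ⇒ H
  [14] b2 r0: had r9 ⇒ C
  [15] b3 r4: had r10 ⇒ C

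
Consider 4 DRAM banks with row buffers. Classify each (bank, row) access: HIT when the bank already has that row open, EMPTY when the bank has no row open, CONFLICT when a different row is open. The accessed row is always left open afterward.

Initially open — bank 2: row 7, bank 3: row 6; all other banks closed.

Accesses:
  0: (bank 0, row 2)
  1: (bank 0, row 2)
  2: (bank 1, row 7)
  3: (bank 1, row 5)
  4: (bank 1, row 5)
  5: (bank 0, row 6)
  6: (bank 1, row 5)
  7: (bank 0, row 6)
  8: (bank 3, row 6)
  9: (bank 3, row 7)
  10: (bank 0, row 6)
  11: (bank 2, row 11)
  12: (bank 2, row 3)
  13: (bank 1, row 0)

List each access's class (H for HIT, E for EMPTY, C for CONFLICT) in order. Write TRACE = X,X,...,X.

TRACE = E,H,E,C,H,C,H,H,H,C,H,C,C,C

step 0: bank0 None->2 [EMPTY]
step 1: bank0 2->2 [HIT]
step 2: bank1 None->7 [EMPTY]
step 3: bank1 7->5 [CONFLICT]
step 4: bank1 5->5 [HIT]
step 5: bank0 2->6 [CONFLICT]
step 6: bank1 5->5 [HIT]
step 7: bank0 6->6 [HIT]
step 8: bank3 6->6 [HIT]
step 9: bank3 6->7 [CONFLICT]
step 10: bank0 6->6 [HIT]
step 11: bank2 7->11 [CONFLICT]
step 12: bank2 11->3 [CONFLICT]
step 13: bank1 5->0 [CONFLICT]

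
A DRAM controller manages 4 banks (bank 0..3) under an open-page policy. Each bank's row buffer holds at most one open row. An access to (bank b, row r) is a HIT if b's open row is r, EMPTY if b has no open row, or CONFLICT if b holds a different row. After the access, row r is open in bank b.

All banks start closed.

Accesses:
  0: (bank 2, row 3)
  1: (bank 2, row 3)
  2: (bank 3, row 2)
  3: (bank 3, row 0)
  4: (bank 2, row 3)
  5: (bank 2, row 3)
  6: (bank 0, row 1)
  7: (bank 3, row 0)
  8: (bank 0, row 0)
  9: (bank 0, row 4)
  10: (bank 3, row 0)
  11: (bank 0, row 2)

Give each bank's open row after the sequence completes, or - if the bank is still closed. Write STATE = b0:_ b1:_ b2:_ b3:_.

0: bank 2 row 3 — prev None → EMPTY
1: bank 2 row 3 — prev 3 → HIT
2: bank 3 row 2 — prev None → EMPTY
3: bank 3 row 0 — prev 2 → CONFLICT
4: bank 2 row 3 — prev 3 → HIT
5: bank 2 row 3 — prev 3 → HIT
6: bank 0 row 1 — prev None → EMPTY
7: bank 3 row 0 — prev 0 → HIT
8: bank 0 row 0 — prev 1 → CONFLICT
9: bank 0 row 4 — prev 0 → CONFLICT
10: bank 3 row 0 — prev 0 → HIT
11: bank 0 row 2 — prev 4 → CONFLICT

STATE = b0:2 b1:- b2:3 b3:0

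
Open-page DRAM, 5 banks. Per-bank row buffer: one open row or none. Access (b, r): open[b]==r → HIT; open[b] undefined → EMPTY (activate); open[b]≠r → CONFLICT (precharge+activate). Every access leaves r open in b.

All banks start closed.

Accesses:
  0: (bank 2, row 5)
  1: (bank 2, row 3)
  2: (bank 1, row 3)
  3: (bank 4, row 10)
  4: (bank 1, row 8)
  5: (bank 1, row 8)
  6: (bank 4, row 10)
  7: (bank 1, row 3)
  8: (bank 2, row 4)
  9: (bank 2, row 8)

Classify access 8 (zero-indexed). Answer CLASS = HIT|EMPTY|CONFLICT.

  [0] b2 r5: no row ⇒ E
  [1] b2 r3: had r5 ⇒ C
  [2] b1 r3: no row ⇒ E
  [3] b4 r10: no row ⇒ E
  [4] b1 r8: had r3 ⇒ C
  [5] b1 r8: had r8 ⇒ H
  [6] b4 r10: had r10 ⇒ H
  [7] b1 r3: had r8 ⇒ C
  [8] b2 r4: had r3 ⇒ C
  [9] b2 r8: had r4 ⇒ C

CLASS = CONFLICT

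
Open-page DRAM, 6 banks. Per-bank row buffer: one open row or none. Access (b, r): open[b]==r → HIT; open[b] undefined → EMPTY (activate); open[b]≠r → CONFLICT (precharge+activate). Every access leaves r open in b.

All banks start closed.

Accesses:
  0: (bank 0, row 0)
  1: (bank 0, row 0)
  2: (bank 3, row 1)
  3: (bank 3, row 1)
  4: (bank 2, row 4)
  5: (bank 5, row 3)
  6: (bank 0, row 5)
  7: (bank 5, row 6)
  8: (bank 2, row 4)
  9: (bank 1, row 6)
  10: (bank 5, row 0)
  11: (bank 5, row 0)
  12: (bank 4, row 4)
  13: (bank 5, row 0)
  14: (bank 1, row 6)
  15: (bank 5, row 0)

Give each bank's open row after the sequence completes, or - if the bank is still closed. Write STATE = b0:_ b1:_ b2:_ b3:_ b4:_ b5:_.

STATE = b0:5 b1:6 b2:4 b3:1 b4:4 b5:0

0: bank 0 row 0 — prev None → EMPTY
1: bank 0 row 0 — prev 0 → HIT
2: bank 3 row 1 — prev None → EMPTY
3: bank 3 row 1 — prev 1 → HIT
4: bank 2 row 4 — prev None → EMPTY
5: bank 5 row 3 — prev None → EMPTY
6: bank 0 row 5 — prev 0 → CONFLICT
7: bank 5 row 6 — prev 3 → CONFLICT
8: bank 2 row 4 — prev 4 → HIT
9: bank 1 row 6 — prev None → EMPTY
10: bank 5 row 0 — prev 6 → CONFLICT
11: bank 5 row 0 — prev 0 → HIT
12: bank 4 row 4 — prev None → EMPTY
13: bank 5 row 0 — prev 0 → HIT
14: bank 1 row 6 — prev 6 → HIT
15: bank 5 row 0 — prev 0 → HIT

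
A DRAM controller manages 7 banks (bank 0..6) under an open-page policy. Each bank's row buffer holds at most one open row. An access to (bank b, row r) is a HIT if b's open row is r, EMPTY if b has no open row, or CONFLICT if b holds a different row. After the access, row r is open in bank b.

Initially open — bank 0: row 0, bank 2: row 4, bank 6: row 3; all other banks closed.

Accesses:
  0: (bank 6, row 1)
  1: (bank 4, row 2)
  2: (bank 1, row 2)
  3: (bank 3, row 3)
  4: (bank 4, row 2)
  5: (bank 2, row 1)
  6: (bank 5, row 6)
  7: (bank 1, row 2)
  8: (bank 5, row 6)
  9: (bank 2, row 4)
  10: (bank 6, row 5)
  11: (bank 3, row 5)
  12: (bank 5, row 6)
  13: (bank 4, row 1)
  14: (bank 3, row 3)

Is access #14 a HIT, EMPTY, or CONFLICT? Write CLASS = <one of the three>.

CLASS = CONFLICT

#0 (6,1) C  (was 3)
#1 (4,2) E
#2 (1,2) E
#3 (3,3) E
#4 (4,2) H  (was 2)
#5 (2,1) C  (was 4)
#6 (5,6) E
#7 (1,2) H  (was 2)
#8 (5,6) H  (was 6)
#9 (2,4) C  (was 1)
#10 (6,5) C  (was 1)
#11 (3,5) C  (was 3)
#12 (5,6) H  (was 6)
#13 (4,1) C  (was 2)
#14 (3,3) C  (was 5)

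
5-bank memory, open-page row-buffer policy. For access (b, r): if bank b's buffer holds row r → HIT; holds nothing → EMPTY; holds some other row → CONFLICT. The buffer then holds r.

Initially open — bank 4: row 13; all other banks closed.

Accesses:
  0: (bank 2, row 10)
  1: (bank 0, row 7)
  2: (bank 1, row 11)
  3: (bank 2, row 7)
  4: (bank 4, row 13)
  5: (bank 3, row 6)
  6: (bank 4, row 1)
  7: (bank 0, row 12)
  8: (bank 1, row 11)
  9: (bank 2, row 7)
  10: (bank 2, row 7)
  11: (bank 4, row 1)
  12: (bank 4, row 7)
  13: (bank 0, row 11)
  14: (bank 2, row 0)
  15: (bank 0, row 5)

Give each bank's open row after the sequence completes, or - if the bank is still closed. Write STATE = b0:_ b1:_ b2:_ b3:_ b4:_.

#0 (2,10) E
#1 (0,7) E
#2 (1,11) E
#3 (2,7) C  (was 10)
#4 (4,13) H  (was 13)
#5 (3,6) E
#6 (4,1) C  (was 13)
#7 (0,12) C  (was 7)
#8 (1,11) H  (was 11)
#9 (2,7) H  (was 7)
#10 (2,7) H  (was 7)
#11 (4,1) H  (was 1)
#12 (4,7) C  (was 1)
#13 (0,11) C  (was 12)
#14 (2,0) C  (was 7)
#15 (0,5) C  (was 11)

STATE = b0:5 b1:11 b2:0 b3:6 b4:7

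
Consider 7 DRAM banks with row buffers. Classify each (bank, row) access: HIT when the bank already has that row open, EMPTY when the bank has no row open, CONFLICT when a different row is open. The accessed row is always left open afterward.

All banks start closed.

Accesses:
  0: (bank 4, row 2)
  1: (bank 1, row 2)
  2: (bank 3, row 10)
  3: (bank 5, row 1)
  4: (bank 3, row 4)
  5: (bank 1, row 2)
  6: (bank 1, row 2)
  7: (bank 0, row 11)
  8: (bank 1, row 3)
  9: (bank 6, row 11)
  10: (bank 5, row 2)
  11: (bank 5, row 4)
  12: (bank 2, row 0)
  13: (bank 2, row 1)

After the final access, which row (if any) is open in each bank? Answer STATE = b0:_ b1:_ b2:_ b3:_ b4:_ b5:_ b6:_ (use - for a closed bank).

STATE = b0:11 b1:3 b2:1 b3:4 b4:2 b5:4 b6:11

step 0: bank4 None->2 [EMPTY]
step 1: bank1 None->2 [EMPTY]
step 2: bank3 None->10 [EMPTY]
step 3: bank5 None->1 [EMPTY]
step 4: bank3 10->4 [CONFLICT]
step 5: bank1 2->2 [HIT]
step 6: bank1 2->2 [HIT]
step 7: bank0 None->11 [EMPTY]
step 8: bank1 2->3 [CONFLICT]
step 9: bank6 None->11 [EMPTY]
step 10: bank5 1->2 [CONFLICT]
step 11: bank5 2->4 [CONFLICT]
step 12: bank2 None->0 [EMPTY]
step 13: bank2 0->1 [CONFLICT]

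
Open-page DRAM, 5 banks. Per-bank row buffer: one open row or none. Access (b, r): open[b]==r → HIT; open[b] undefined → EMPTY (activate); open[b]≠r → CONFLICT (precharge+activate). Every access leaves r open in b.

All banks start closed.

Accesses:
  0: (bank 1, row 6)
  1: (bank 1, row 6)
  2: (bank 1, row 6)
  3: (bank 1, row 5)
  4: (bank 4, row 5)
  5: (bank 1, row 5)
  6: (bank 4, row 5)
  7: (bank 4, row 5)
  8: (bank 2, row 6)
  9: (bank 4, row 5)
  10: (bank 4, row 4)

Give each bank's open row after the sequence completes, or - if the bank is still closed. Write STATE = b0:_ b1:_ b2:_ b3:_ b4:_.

STATE = b0:- b1:5 b2:6 b3:- b4:4

  [0] b1 r6: no row ⇒ E
  [1] b1 r6: had r6 ⇒ H
  [2] b1 r6: had r6 ⇒ H
  [3] b1 r5: had r6 ⇒ C
  [4] b4 r5: no row ⇒ E
  [5] b1 r5: had r5 ⇒ H
  [6] b4 r5: had r5 ⇒ H
  [7] b4 r5: had r5 ⇒ H
  [8] b2 r6: no row ⇒ E
  [9] b4 r5: had r5 ⇒ H
  [10] b4 r4: had r5 ⇒ C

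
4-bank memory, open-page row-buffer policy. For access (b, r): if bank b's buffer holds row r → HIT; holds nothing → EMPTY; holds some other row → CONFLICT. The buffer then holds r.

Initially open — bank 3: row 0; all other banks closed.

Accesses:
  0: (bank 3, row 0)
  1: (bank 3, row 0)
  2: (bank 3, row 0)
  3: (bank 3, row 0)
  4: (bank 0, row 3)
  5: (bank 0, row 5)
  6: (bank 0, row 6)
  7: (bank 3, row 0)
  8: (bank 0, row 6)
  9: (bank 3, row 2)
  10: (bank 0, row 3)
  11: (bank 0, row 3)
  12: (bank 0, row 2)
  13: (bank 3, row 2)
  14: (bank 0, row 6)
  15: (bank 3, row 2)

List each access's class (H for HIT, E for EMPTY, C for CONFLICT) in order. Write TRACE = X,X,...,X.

TRACE = H,H,H,H,E,C,C,H,H,C,C,H,C,H,C,H

#0 (3,0) H  (was 0)
#1 (3,0) H  (was 0)
#2 (3,0) H  (was 0)
#3 (3,0) H  (was 0)
#4 (0,3) E
#5 (0,5) C  (was 3)
#6 (0,6) C  (was 5)
#7 (3,0) H  (was 0)
#8 (0,6) H  (was 6)
#9 (3,2) C  (was 0)
#10 (0,3) C  (was 6)
#11 (0,3) H  (was 3)
#12 (0,2) C  (was 3)
#13 (3,2) H  (was 2)
#14 (0,6) C  (was 2)
#15 (3,2) H  (was 2)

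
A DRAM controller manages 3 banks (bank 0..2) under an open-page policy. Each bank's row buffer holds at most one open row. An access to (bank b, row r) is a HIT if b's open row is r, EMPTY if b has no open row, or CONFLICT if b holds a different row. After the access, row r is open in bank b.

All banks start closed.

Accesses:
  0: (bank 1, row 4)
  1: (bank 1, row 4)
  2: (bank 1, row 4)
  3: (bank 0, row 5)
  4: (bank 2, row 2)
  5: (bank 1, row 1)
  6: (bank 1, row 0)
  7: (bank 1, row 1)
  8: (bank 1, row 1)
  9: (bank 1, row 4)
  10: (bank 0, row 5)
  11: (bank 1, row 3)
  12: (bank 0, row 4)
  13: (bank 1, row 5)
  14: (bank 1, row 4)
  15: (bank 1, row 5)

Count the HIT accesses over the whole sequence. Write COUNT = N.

COUNT = 4

  [0] b1 r4: no row ⇒ E
  [1] b1 r4: had r4 ⇒ H
  [2] b1 r4: had r4 ⇒ H
  [3] b0 r5: no row ⇒ E
  [4] b2 r2: no row ⇒ E
  [5] b1 r1: had r4 ⇒ C
  [6] b1 r0: had r1 ⇒ C
  [7] b1 r1: had r0 ⇒ C
  [8] b1 r1: had r1 ⇒ H
  [9] b1 r4: had r1 ⇒ C
  [10] b0 r5: had r5 ⇒ H
  [11] b1 r3: had r4 ⇒ C
  [12] b0 r4: had r5 ⇒ C
  [13] b1 r5: had r3 ⇒ C
  [14] b1 r4: had r5 ⇒ C
  [15] b1 r5: had r4 ⇒ C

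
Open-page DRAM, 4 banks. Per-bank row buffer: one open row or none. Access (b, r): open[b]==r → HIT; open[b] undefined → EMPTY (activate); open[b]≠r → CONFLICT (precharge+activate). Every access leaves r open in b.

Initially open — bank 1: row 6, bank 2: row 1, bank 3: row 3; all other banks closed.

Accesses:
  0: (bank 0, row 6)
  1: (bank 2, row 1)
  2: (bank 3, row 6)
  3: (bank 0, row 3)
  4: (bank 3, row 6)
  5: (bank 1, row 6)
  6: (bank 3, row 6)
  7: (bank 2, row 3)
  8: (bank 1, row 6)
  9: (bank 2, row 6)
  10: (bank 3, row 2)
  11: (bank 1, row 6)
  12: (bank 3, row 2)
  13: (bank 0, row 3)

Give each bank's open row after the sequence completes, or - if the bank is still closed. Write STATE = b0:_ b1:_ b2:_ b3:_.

  [0] b0 r6: no row ⇒ E
  [1] b2 r1: had r1 ⇒ H
  [2] b3 r6: had r3 ⇒ C
  [3] b0 r3: had r6 ⇒ C
  [4] b3 r6: had r6 ⇒ H
  [5] b1 r6: had r6 ⇒ H
  [6] b3 r6: had r6 ⇒ H
  [7] b2 r3: had r1 ⇒ C
  [8] b1 r6: had r6 ⇒ H
  [9] b2 r6: had r3 ⇒ C
  [10] b3 r2: had r6 ⇒ C
  [11] b1 r6: had r6 ⇒ H
  [12] b3 r2: had r2 ⇒ H
  [13] b0 r3: had r3 ⇒ H

STATE = b0:3 b1:6 b2:6 b3:2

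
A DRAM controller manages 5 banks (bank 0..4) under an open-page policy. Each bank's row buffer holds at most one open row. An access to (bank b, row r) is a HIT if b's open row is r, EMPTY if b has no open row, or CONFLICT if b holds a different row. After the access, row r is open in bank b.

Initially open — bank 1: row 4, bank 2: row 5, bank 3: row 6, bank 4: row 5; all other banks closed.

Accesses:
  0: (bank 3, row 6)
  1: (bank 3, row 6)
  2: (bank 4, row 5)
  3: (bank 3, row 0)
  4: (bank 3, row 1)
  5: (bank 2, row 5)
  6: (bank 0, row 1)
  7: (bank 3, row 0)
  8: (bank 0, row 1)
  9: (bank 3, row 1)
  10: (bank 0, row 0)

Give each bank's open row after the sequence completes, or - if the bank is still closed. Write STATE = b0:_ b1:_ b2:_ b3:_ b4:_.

  [0] b3 r6: had r6 ⇒ H
  [1] b3 r6: had r6 ⇒ H
  [2] b4 r5: had r5 ⇒ H
  [3] b3 r0: had r6 ⇒ C
  [4] b3 r1: had r0 ⇒ C
  [5] b2 r5: had r5 ⇒ H
  [6] b0 r1: no row ⇒ E
  [7] b3 r0: had r1 ⇒ C
  [8] b0 r1: had r1 ⇒ H
  [9] b3 r1: had r0 ⇒ C
  [10] b0 r0: had r1 ⇒ C

STATE = b0:0 b1:4 b2:5 b3:1 b4:5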